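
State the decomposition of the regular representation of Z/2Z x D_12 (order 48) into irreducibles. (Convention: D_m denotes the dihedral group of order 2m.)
Each irreducible V_i of dimension d_i appears with multiplicity d_i, i.e. rho_reg = (direct sum over all irreducibles V_i) d_i V_i. The irreducible dimensions for Z/2Z x D_12 are 1, 1, 1, 1, 1, 1, 1, 1, 2, 2, 2, 2, 2, 2, 2, 2, 2, 2: 8 irreducibles of dimension 1, each with multiplicity 1; 10 irreducibles of dimension 2, each with multiplicity 2. Total dimension 8*1*1 + 10*2*2 = 48 = |G|.

General theorem: in the regular representation of a finite group G, each irreducible appears with multiplicity equal to its dimension. Check: dim(rho_reg) = sum d_i^2 = 1 + 1 + 1 + 1 + 1 + 1 + 1 + 1 + 4 + 4 + 4 + 4 + 4 + 4 + 4 + 4 + 4 + 4 = 48 = |G|.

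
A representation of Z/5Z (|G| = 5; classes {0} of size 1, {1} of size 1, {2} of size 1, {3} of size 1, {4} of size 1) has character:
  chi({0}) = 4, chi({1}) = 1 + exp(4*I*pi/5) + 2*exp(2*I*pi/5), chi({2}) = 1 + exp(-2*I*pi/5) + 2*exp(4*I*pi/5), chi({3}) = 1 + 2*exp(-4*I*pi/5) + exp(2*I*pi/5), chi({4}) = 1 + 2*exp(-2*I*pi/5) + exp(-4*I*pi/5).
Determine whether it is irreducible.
Not irreducible (reducible): <chi, chi> = 6 > 1.

Details: <chi, chi> = (1/|G|) sum_C |C| * |chi(C)|^2 = (1/5)[1*|4|^2 + 1*|1 + exp(4*I*pi/5) + 2*exp(2*I*pi/5)|^2 + 1*|1 + exp(-2*I*pi/5) + 2*exp(4*I*pi/5)|^2 + 1*|1 + 2*exp(-4*I*pi/5) + exp(2*I*pi/5)|^2 + 1*|1 + 2*exp(-2*I*pi/5) + exp(-4*I*pi/5)|^2]
  = (1/5)[(16) + (6 + 4*exp(-2*I*pi/5) + exp(-4*I*pi/5) + exp(4*I*pi/5) + 4*exp(2*I*pi/5)) + (6 + 4*exp(-4*I*pi/5) + exp(-2*I*pi/5) + exp(2*I*pi/5) + 4*exp(4*I*pi/5)) + (6 + 4*exp(-4*I*pi/5) + exp(-2*I*pi/5) + exp(2*I*pi/5) + 4*exp(4*I*pi/5)) + (6 + 4*exp(-2*I*pi/5) + exp(-4*I*pi/5) + exp(4*I*pi/5) + 4*exp(2*I*pi/5))] = 30/5 = 6.
(Exp terms are combined using exp(i*s)*conj(exp(i*t)) = exp(i*(s-t)), and sums of them are collapsed using the identity that for every m > 1 the m distinct m-th roots of unity sum to 0, e.g. 1 + exp(2*I*pi/3) + exp(-2*I*pi/3) = 0.)
A character is irreducible iff <chi, chi> = 1, so this representation is reducible.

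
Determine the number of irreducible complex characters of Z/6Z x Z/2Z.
12

Derivation: The number of irreducible complex representations of a finite group equals its number of conjugacy classes. Z/6Z x Z/2Z is abelian of order 12, so every element is its own conjugacy class: 12 classes, so Z/6Z x Z/2Z (order 12) has exactly 12 irreducible complex representations.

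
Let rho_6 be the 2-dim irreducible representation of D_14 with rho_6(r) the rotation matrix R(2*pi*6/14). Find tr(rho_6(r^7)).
chi_{rho_6}(r^7) = 2*cos(2*pi*6*7/14) = 2

Working: rho_6(r^7) is rotation by angle 2*pi*6*7/14, whose trace is 2*cos(2*pi*6*7/14) = 2.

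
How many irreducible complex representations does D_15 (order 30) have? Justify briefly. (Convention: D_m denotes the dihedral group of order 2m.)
9

Details: The number of irreducible complex representations of a finite group equals its number of conjugacy classes. D_15 has 9 conjugacy classes ((n+3)/2 for n odd), so D_15 (order 30) has exactly 9 irreducible complex representations.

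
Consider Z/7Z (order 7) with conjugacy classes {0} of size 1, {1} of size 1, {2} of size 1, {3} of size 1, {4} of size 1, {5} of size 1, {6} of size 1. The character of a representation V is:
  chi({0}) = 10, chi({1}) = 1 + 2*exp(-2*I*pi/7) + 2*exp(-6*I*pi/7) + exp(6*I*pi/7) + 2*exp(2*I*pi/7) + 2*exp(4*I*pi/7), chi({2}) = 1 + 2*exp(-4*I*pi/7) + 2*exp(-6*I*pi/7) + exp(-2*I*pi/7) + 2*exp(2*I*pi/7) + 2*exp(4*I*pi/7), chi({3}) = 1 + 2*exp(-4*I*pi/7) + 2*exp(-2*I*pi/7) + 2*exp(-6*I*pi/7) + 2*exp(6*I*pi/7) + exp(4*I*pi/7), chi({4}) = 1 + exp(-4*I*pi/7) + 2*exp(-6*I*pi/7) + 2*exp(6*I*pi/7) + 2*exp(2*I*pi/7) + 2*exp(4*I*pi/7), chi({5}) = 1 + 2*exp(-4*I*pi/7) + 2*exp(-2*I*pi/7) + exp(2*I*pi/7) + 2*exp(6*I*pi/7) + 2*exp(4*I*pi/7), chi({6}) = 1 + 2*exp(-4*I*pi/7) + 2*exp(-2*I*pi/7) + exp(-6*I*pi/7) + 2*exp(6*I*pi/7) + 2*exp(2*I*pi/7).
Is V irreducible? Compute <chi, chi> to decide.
Not irreducible (reducible): <chi, chi> = 18 > 1.

Why: <chi, chi> = (1/|G|) sum_C |C| * |chi(C)|^2 = (1/7)[1*|10|^2 + 1*|1 + 2*exp(-2*I*pi/7) + 2*exp(-6*I*pi/7) + exp(6*I*pi/7) + 2*exp(2*I*pi/7) + 2*exp(4*I*pi/7)|^2 + 1*|1 + 2*exp(-4*I*pi/7) + 2*exp(-6*I*pi/7) + exp(-2*I*pi/7) + 2*exp(2*I*pi/7) + 2*exp(4*I*pi/7)|^2 + 1*|1 + 2*exp(-4*I*pi/7) + 2*exp(-2*I*pi/7) + 2*exp(-6*I*pi/7) + 2*exp(6*I*pi/7) + exp(4*I*pi/7)|^2 + 1*|1 + exp(-4*I*pi/7) + 2*exp(-6*I*pi/7) + 2*exp(6*I*pi/7) + 2*exp(2*I*pi/7) + 2*exp(4*I*pi/7)|^2 + 1*|1 + 2*exp(-4*I*pi/7) + 2*exp(-2*I*pi/7) + exp(2*I*pi/7) + 2*exp(6*I*pi/7) + 2*exp(4*I*pi/7)|^2 + 1*|1 + 2*exp(-4*I*pi/7) + 2*exp(-2*I*pi/7) + exp(-6*I*pi/7) + 2*exp(6*I*pi/7) + 2*exp(2*I*pi/7)|^2]
  = (1/7)[(100) + (18 + 16*exp(-4*I*pi/7) + 12*exp(-2*I*pi/7) + 13*exp(-6*I*pi/7) + 13*exp(6*I*pi/7) + 12*exp(2*I*pi/7) + 16*exp(4*I*pi/7)) + (18 + 12*exp(-4*I*pi/7) + 13*exp(-2*I*pi/7) + 16*exp(-6*I*pi/7) + 16*exp(6*I*pi/7) + 13*exp(2*I*pi/7) + 12*exp(4*I*pi/7)) + (18 + 13*exp(-4*I*pi/7) + 16*exp(-2*I*pi/7) + 12*exp(-6*I*pi/7) + 12*exp(6*I*pi/7) + 16*exp(2*I*pi/7) + 13*exp(4*I*pi/7)) + (18 + 13*exp(-4*I*pi/7) + 16*exp(-2*I*pi/7) + 12*exp(-6*I*pi/7) + 12*exp(6*I*pi/7) + 16*exp(2*I*pi/7) + 13*exp(4*I*pi/7)) + (18 + 12*exp(-4*I*pi/7) + 13*exp(-2*I*pi/7) + 16*exp(-6*I*pi/7) + 16*exp(6*I*pi/7) + 13*exp(2*I*pi/7) + 12*exp(4*I*pi/7)) + (18 + 16*exp(-4*I*pi/7) + 12*exp(-2*I*pi/7) + 13*exp(-6*I*pi/7) + 13*exp(6*I*pi/7) + 12*exp(2*I*pi/7) + 16*exp(4*I*pi/7))] = 126/7 = 18.
(Exp terms are combined using exp(i*s)*conj(exp(i*t)) = exp(i*(s-t)), and sums of them are collapsed using the identity that for every m > 1 the m distinct m-th roots of unity sum to 0, e.g. 1 + exp(2*I*pi/3) + exp(-2*I*pi/3) = 0.)
A character is irreducible iff <chi, chi> = 1, so this representation is reducible.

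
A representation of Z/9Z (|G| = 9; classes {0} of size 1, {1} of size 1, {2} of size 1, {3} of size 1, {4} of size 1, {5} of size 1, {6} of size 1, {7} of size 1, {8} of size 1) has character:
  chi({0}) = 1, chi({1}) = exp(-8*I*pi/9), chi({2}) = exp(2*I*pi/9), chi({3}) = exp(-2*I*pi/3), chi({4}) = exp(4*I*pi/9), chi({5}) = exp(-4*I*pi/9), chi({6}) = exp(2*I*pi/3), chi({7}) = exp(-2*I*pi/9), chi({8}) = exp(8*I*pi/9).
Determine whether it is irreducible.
Irreducible: <chi, chi> = 1.

Argument: <chi, chi> = (1/|G|) sum_C |C| * |chi(C)|^2 = (1/9)[1*|1|^2 + 1*|exp(-8*I*pi/9)|^2 + 1*|exp(2*I*pi/9)|^2 + 1*|exp(-2*I*pi/3)|^2 + 1*|exp(4*I*pi/9)|^2 + 1*|exp(-4*I*pi/9)|^2 + 1*|exp(2*I*pi/3)|^2 + 1*|exp(-2*I*pi/9)|^2 + 1*|exp(8*I*pi/9)|^2]
  = (1/9)[(1) + (1) + (1) + (1) + (1) + (1) + (1) + (1) + (1)] = 9/9 = 1.
(Exp terms are combined using exp(i*s)*conj(exp(i*t)) = exp(i*(s-t)), and sums of them are collapsed using the identity that for every m > 1 the m distinct m-th roots of unity sum to 0, e.g. 1 + exp(2*I*pi/3) + exp(-2*I*pi/3) = 0.)
A character is irreducible iff <chi, chi> = 1, so this representation is irreducible.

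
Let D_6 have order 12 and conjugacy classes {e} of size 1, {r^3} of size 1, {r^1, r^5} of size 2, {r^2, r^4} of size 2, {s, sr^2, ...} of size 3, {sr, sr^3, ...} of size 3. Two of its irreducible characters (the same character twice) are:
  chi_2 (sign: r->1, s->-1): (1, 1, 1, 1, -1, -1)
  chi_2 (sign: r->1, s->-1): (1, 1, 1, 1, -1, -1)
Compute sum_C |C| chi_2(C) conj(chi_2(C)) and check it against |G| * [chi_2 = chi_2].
Sum = 12 = |G| = 12; so <chi_2, chi_2> = 1 (norm-1 confirms irreducibility).

Why: Compute term by term over conjugacy classes (|C| * chi_2(C) * conj(chi_2(C))):
  1*(1)*conj(1) + 1*(1)*conj(1) + 2*(1)*conj(1) + 2*(1)*conj(1) + 3*(-1)*conj(-1) + 3*(-1)*conj(-1)
  = (1) + (1) + (2) + (2) + (3) + (3)
  = 12.
Dividing by |G| = 12 gives 12/12 = 1, matching the row-orthogonality relation <chi_2, chi_2> = [chi_2 = chi_2].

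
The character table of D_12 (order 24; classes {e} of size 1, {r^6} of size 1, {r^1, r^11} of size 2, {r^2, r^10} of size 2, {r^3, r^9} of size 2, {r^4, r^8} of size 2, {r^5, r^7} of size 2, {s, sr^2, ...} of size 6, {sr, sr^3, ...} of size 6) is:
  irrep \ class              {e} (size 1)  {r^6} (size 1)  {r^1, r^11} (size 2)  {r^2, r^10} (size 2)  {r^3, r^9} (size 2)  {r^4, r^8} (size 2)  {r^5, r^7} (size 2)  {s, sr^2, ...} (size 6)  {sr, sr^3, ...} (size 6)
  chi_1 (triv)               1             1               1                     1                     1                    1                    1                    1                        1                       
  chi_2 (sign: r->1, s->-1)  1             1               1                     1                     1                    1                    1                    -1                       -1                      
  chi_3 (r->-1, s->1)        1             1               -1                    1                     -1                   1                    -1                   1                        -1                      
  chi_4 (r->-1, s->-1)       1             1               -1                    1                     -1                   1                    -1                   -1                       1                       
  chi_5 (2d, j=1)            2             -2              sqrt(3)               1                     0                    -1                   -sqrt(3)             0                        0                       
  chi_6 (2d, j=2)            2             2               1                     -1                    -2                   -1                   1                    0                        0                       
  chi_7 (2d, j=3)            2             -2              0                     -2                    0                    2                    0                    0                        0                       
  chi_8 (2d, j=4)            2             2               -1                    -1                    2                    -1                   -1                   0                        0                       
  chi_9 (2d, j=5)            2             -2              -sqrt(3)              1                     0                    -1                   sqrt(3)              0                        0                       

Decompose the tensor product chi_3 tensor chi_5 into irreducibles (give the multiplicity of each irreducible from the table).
chi_3 tensor chi_5 = chi_9 (all other irreducibles have multiplicity 0).

Proof sketch: The character of a tensor product is the pointwise product (chi_3 * chi_5)(C) = chi_3(C) * chi_5(C):
  {e}: (1)*(2), {r^6}: (1)*(-2), {r^1, r^11}: (-1)*(sqrt(3)), {r^2, r^10}: (1)*(1), {r^3, r^9}: (-1)*(0), {r^4, r^8}: (1)*(-1), {r^5, r^7}: (-1)*(-sqrt(3)), {s, sr^2, ...}: (1)*(0), {sr, sr^3, ...}: (-1)*(0)
so (chi_3 * chi_5) takes values
  {e} -> 2, {r^6} -> -2, {r^1, r^11} -> -sqrt(3), {r^2, r^10} -> 1, {r^3, r^9} -> 0, {r^4, r^8} -> -1, {r^5, r^7} -> sqrt(3), {s, sr^2, ...} -> 0, {sr, sr^3, ...} -> 0.
Now take the inner product of this character with each irreducible chi from the table, <chi_3*chi_5, chi> = (1/24) sum_C |C| (chi_3*chi_5)(C) conj(chi(C)):
  <chi_3*chi_5, chi_1> = (1/24)[1*(2)*conj(1) + 1*(-2)*conj(1) + 2*(-sqrt(3))*conj(1) + 2*(1)*conj(1) + 2*(0)*conj(1) + 2*(-1)*conj(1) + 2*(sqrt(3))*conj(1) + 6*(0)*conj(1) + 6*(0)*conj(1)]
      = (1/24)[(2) + (-2) + (-2*sqrt(3)) + (2) + (0) + (-2) + (2*sqrt(3)) + (0) + (0)] = 0/24 = 0
  <chi_3*chi_5, chi_2> = (1/24)[1*(2)*conj(1) + 1*(-2)*conj(1) + 2*(-sqrt(3))*conj(1) + 2*(1)*conj(1) + 2*(0)*conj(1) + 2*(-1)*conj(1) + 2*(sqrt(3))*conj(1) + 6*(0)*conj(-1) + 6*(0)*conj(-1)]
      = (1/24)[(2) + (-2) + (-2*sqrt(3)) + (2) + (0) + (-2) + (2*sqrt(3)) + (0) + (0)] = 0/24 = 0
  <chi_3*chi_5, chi_3> = (1/24)[1*(2)*conj(1) + 1*(-2)*conj(1) + 2*(-sqrt(3))*conj(-1) + 2*(1)*conj(1) + 2*(0)*conj(-1) + 2*(-1)*conj(1) + 2*(sqrt(3))*conj(-1) + 6*(0)*conj(1) + 6*(0)*conj(-1)]
      = (1/24)[(2) + (-2) + (2*sqrt(3)) + (2) + (0) + (-2) + (-2*sqrt(3)) + (0) + (0)] = 0/24 = 0
  <chi_3*chi_5, chi_4> = (1/24)[1*(2)*conj(1) + 1*(-2)*conj(1) + 2*(-sqrt(3))*conj(-1) + 2*(1)*conj(1) + 2*(0)*conj(-1) + 2*(-1)*conj(1) + 2*(sqrt(3))*conj(-1) + 6*(0)*conj(-1) + 6*(0)*conj(1)]
      = (1/24)[(2) + (-2) + (2*sqrt(3)) + (2) + (0) + (-2) + (-2*sqrt(3)) + (0) + (0)] = 0/24 = 0
  <chi_3*chi_5, chi_5> = (1/24)[1*(2)*conj(2) + 1*(-2)*conj(-2) + 2*(-sqrt(3))*conj(sqrt(3)) + 2*(1)*conj(1) + 2*(0)*conj(0) + 2*(-1)*conj(-1) + 2*(sqrt(3))*conj(-sqrt(3)) + 6*(0)*conj(0) + 6*(0)*conj(0)]
      = (1/24)[(4) + (4) + (-6) + (2) + (0) + (2) + (-6) + (0) + (0)] = 0/24 = 0
  <chi_3*chi_5, chi_6> = (1/24)[1*(2)*conj(2) + 1*(-2)*conj(2) + 2*(-sqrt(3))*conj(1) + 2*(1)*conj(-1) + 2*(0)*conj(-2) + 2*(-1)*conj(-1) + 2*(sqrt(3))*conj(1) + 6*(0)*conj(0) + 6*(0)*conj(0)]
      = (1/24)[(4) + (-4) + (-2*sqrt(3)) + (-2) + (0) + (2) + (2*sqrt(3)) + (0) + (0)] = 0/24 = 0
  <chi_3*chi_5, chi_7> = (1/24)[1*(2)*conj(2) + 1*(-2)*conj(-2) + 2*(-sqrt(3))*conj(0) + 2*(1)*conj(-2) + 2*(0)*conj(0) + 2*(-1)*conj(2) + 2*(sqrt(3))*conj(0) + 6*(0)*conj(0) + 6*(0)*conj(0)]
      = (1/24)[(4) + (4) + (0) + (-4) + (0) + (-4) + (0) + (0) + (0)] = 0/24 = 0
  <chi_3*chi_5, chi_8> = (1/24)[1*(2)*conj(2) + 1*(-2)*conj(2) + 2*(-sqrt(3))*conj(-1) + 2*(1)*conj(-1) + 2*(0)*conj(2) + 2*(-1)*conj(-1) + 2*(sqrt(3))*conj(-1) + 6*(0)*conj(0) + 6*(0)*conj(0)]
      = (1/24)[(4) + (-4) + (2*sqrt(3)) + (-2) + (0) + (2) + (-2*sqrt(3)) + (0) + (0)] = 0/24 = 0
  <chi_3*chi_5, chi_9> = (1/24)[1*(2)*conj(2) + 1*(-2)*conj(-2) + 2*(-sqrt(3))*conj(-sqrt(3)) + 2*(1)*conj(1) + 2*(0)*conj(0) + 2*(-1)*conj(-1) + 2*(sqrt(3))*conj(sqrt(3)) + 6*(0)*conj(0) + 6*(0)*conj(0)]
      = (1/24)[(4) + (4) + (6) + (2) + (0) + (2) + (6) + (0) + (0)] = 24/24 = 1
Hence the multiplicities are chi_9: 1. Dimension check: dim(chi_3)*dim(chi_5) = 1*2 = 2 and sum (mult * dim) = 1*2 = 2.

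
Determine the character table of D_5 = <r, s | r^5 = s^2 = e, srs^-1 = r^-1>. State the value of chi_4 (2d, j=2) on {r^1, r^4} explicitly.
Conjugacy classes: {e} of size 1, {r^1, r^4} of size 2, {r^2, r^3} of size 2, {s, sr, ..., sr^4} of size 5.
Character table:
  irrep \ class              {e} (size 1)  {r^1, r^4} (size 2)  {r^2, r^3} (size 2)  {s, sr, ..., sr^4} (size 5)
  chi_1 (triv)               1             1                    1                    1                          
  chi_2 (sign: r->1, s->-1)  1             1                    1                    -1                         
  chi_3 (2d, j=1)            2             -1/2 + sqrt(5)/2     -sqrt(5)/2 - 1/2     0                          
  chi_4 (2d, j=2)            2             -sqrt(5)/2 - 1/2     -1/2 + sqrt(5)/2     0                          

Spot check: chi_4 (2d, j=2) on {r^1, r^4} = -sqrt(5)/2 - 1/2.

Proof sketch: D_5 has order 2*5 = 10 with 4 conjugacy classes, hence 4 irreducibles. Sum of squared dims 1 + 1 + 4 + 4 = 10 = |G|. Linear characters come from the abelianisation; the 2-dimensional irreps have character r^k -> 2*cos(2*pi*j*k/5), reflections -> 0.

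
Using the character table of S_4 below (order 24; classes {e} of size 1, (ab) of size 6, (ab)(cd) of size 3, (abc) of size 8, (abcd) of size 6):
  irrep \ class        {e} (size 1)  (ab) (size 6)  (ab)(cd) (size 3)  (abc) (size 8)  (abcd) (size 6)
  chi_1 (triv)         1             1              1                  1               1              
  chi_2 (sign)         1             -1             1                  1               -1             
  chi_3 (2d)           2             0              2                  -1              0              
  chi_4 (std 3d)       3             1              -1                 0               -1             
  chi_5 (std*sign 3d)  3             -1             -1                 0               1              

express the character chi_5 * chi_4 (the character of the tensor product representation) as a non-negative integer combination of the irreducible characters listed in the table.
chi_5 tensor chi_4 = chi_2 + chi_3 + chi_4 + chi_5 (all other irreducibles have multiplicity 0).

Solution. The character of a tensor product is the pointwise product (chi_5 * chi_4)(C) = chi_5(C) * chi_4(C):
  {e}: (3)*(3), (ab): (-1)*(1), (ab)(cd): (-1)*(-1), (abc): (0)*(0), (abcd): (1)*(-1)
so (chi_5 * chi_4) takes values
  {e} -> 9, (ab) -> -1, (ab)(cd) -> 1, (abc) -> 0, (abcd) -> -1.
Now take the inner product of this character with each irreducible chi from the table, <chi_5*chi_4, chi> = (1/24) sum_C |C| (chi_5*chi_4)(C) conj(chi(C)):
  <chi_5*chi_4, chi_1> = (1/24)[1*(9)*conj(1) + 6*(-1)*conj(1) + 3*(1)*conj(1) + 8*(0)*conj(1) + 6*(-1)*conj(1)]
      = (1/24)[(9) + (-6) + (3) + (0) + (-6)] = 0/24 = 0
  <chi_5*chi_4, chi_2> = (1/24)[1*(9)*conj(1) + 6*(-1)*conj(-1) + 3*(1)*conj(1) + 8*(0)*conj(1) + 6*(-1)*conj(-1)]
      = (1/24)[(9) + (6) + (3) + (0) + (6)] = 24/24 = 1
  <chi_5*chi_4, chi_3> = (1/24)[1*(9)*conj(2) + 6*(-1)*conj(0) + 3*(1)*conj(2) + 8*(0)*conj(-1) + 6*(-1)*conj(0)]
      = (1/24)[(18) + (0) + (6) + (0) + (0)] = 24/24 = 1
  <chi_5*chi_4, chi_4> = (1/24)[1*(9)*conj(3) + 6*(-1)*conj(1) + 3*(1)*conj(-1) + 8*(0)*conj(0) + 6*(-1)*conj(-1)]
      = (1/24)[(27) + (-6) + (-3) + (0) + (6)] = 24/24 = 1
  <chi_5*chi_4, chi_5> = (1/24)[1*(9)*conj(3) + 6*(-1)*conj(-1) + 3*(1)*conj(-1) + 8*(0)*conj(0) + 6*(-1)*conj(1)]
      = (1/24)[(27) + (6) + (-3) + (0) + (-6)] = 24/24 = 1
Hence the multiplicities are chi_2: 1, chi_3: 1, chi_4: 1, chi_5: 1. Dimension check: dim(chi_5)*dim(chi_4) = 3*3 = 9 and sum (mult * dim) = 1*1 + 1*2 + 1*3 + 1*3 = 9.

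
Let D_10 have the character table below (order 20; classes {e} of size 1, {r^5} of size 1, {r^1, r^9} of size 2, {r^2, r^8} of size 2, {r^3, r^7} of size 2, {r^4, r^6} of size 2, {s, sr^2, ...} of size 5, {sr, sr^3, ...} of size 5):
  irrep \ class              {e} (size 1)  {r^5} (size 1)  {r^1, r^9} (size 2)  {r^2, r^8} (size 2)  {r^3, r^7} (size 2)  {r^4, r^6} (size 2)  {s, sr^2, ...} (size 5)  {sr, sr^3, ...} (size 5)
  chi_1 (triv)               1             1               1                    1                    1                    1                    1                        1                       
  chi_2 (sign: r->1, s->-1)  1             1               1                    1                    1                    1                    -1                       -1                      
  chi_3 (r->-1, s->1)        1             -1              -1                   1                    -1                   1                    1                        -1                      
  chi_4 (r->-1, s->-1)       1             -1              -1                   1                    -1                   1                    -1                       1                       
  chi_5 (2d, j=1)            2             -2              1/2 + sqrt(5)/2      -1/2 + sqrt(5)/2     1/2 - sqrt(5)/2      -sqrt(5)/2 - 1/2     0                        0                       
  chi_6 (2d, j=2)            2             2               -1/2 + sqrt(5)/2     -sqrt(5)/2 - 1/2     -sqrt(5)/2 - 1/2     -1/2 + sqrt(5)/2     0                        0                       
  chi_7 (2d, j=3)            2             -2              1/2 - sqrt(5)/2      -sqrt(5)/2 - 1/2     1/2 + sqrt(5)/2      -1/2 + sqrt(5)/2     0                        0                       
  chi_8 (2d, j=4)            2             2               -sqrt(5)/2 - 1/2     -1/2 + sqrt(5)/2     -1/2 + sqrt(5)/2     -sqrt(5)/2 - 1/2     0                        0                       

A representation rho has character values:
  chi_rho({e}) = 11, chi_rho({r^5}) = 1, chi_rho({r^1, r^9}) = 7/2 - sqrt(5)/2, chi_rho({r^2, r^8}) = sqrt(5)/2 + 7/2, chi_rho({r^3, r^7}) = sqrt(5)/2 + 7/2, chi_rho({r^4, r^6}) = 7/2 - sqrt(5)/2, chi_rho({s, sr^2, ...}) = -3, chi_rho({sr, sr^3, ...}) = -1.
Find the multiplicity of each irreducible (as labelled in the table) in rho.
Multiplicities: chi_1: 1, chi_2: 3, chi_3: 0, chi_4: 1, chi_5: 1, chi_6: 0, chi_7: 1, chi_8: 1.

Reasoning: Use <chi_rho, chi> = (1/|G|) sum_C |C| * chi_rho(C) * conj(chi(C)) with |G| = 20 for each irreducible chi in the table:
  <chi_rho, chi_1> = (1/20)[1*(11)*conj(1) + 1*(1)*conj(1) + 2*(7/2 - sqrt(5)/2)*conj(1) + 2*(sqrt(5)/2 + 7/2)*conj(1) + 2*(sqrt(5)/2 + 7/2)*conj(1) + 2*(7/2 - sqrt(5)/2)*conj(1) + 5*(-3)*conj(1) + 5*(-1)*conj(1)]
      = (1/20)[(11) + (1) + (7 - sqrt(5)) + (sqrt(5) + 7) + (sqrt(5) + 7) + (7 - sqrt(5)) + (-15) + (-5)] = 20/20 = 1
  <chi_rho, chi_2> = (1/20)[1*(11)*conj(1) + 1*(1)*conj(1) + 2*(7/2 - sqrt(5)/2)*conj(1) + 2*(sqrt(5)/2 + 7/2)*conj(1) + 2*(sqrt(5)/2 + 7/2)*conj(1) + 2*(7/2 - sqrt(5)/2)*conj(1) + 5*(-3)*conj(-1) + 5*(-1)*conj(-1)]
      = (1/20)[(11) + (1) + (7 - sqrt(5)) + (sqrt(5) + 7) + (sqrt(5) + 7) + (7 - sqrt(5)) + (15) + (5)] = 60/20 = 3
  <chi_rho, chi_3> = (1/20)[1*(11)*conj(1) + 1*(1)*conj(-1) + 2*(7/2 - sqrt(5)/2)*conj(-1) + 2*(sqrt(5)/2 + 7/2)*conj(1) + 2*(sqrt(5)/2 + 7/2)*conj(-1) + 2*(7/2 - sqrt(5)/2)*conj(1) + 5*(-3)*conj(1) + 5*(-1)*conj(-1)]
      = (1/20)[(11) + (-1) + (-7 + sqrt(5)) + (sqrt(5) + 7) + (-7 - sqrt(5)) + (7 - sqrt(5)) + (-15) + (5)] = 0/20 = 0
  <chi_rho, chi_4> = (1/20)[1*(11)*conj(1) + 1*(1)*conj(-1) + 2*(7/2 - sqrt(5)/2)*conj(-1) + 2*(sqrt(5)/2 + 7/2)*conj(1) + 2*(sqrt(5)/2 + 7/2)*conj(-1) + 2*(7/2 - sqrt(5)/2)*conj(1) + 5*(-3)*conj(-1) + 5*(-1)*conj(1)]
      = (1/20)[(11) + (-1) + (-7 + sqrt(5)) + (sqrt(5) + 7) + (-7 - sqrt(5)) + (7 - sqrt(5)) + (15) + (-5)] = 20/20 = 1
  <chi_rho, chi_5> = (1/20)[1*(11)*conj(2) + 1*(1)*conj(-2) + 2*(7/2 - sqrt(5)/2)*conj(1/2 + sqrt(5)/2) + 2*(sqrt(5)/2 + 7/2)*conj(-1/2 + sqrt(5)/2) + 2*(sqrt(5)/2 + 7/2)*conj(1/2 - sqrt(5)/2) + 2*(7/2 - sqrt(5)/2)*conj(-sqrt(5)/2 - 1/2) + 5*(-3)*conj(0) + 5*(-1)*conj(0)]
      = (1/20)[(22) + (-2) + (1 + 3*sqrt(5)) + (-1 + 3*sqrt(5)) + (1 - 3*sqrt(5)) + (-3*sqrt(5) - 1) + (0) + (0)] = 20/20 = 1
  <chi_rho, chi_6> = (1/20)[1*(11)*conj(2) + 1*(1)*conj(2) + 2*(7/2 - sqrt(5)/2)*conj(-1/2 + sqrt(5)/2) + 2*(sqrt(5)/2 + 7/2)*conj(-sqrt(5)/2 - 1/2) + 2*(sqrt(5)/2 + 7/2)*conj(-sqrt(5)/2 - 1/2) + 2*(7/2 - sqrt(5)/2)*conj(-1/2 + sqrt(5)/2) + 5*(-3)*conj(0) + 5*(-1)*conj(0)]
      = (1/20)[(22) + (2) + (-6 + 4*sqrt(5)) + (-4*sqrt(5) - 6) + (-4*sqrt(5) - 6) + (-6 + 4*sqrt(5)) + (0) + (0)] = 0/20 = 0
  <chi_rho, chi_7> = (1/20)[1*(11)*conj(2) + 1*(1)*conj(-2) + 2*(7/2 - sqrt(5)/2)*conj(1/2 - sqrt(5)/2) + 2*(sqrt(5)/2 + 7/2)*conj(-sqrt(5)/2 - 1/2) + 2*(sqrt(5)/2 + 7/2)*conj(1/2 + sqrt(5)/2) + 2*(7/2 - sqrt(5)/2)*conj(-1/2 + sqrt(5)/2) + 5*(-3)*conj(0) + 5*(-1)*conj(0)]
      = (1/20)[(22) + (-2) + (6 - 4*sqrt(5)) + (-4*sqrt(5) - 6) + (6 + 4*sqrt(5)) + (-6 + 4*sqrt(5)) + (0) + (0)] = 20/20 = 1
  <chi_rho, chi_8> = (1/20)[1*(11)*conj(2) + 1*(1)*conj(2) + 2*(7/2 - sqrt(5)/2)*conj(-sqrt(5)/2 - 1/2) + 2*(sqrt(5)/2 + 7/2)*conj(-1/2 + sqrt(5)/2) + 2*(sqrt(5)/2 + 7/2)*conj(-1/2 + sqrt(5)/2) + 2*(7/2 - sqrt(5)/2)*conj(-sqrt(5)/2 - 1/2) + 5*(-3)*conj(0) + 5*(-1)*conj(0)]
      = (1/20)[(22) + (2) + (-3*sqrt(5) - 1) + (-1 + 3*sqrt(5)) + (-1 + 3*sqrt(5)) + (-3*sqrt(5) - 1) + (0) + (0)] = 20/20 = 1
Dimension check: dim(rho) = sum (mult * dim) = 1*1 + 3*1 + 0*1 + 1*1 + 1*2 + 0*2 + 1*2 + 1*2 = 11 = chi_rho(e) = 11.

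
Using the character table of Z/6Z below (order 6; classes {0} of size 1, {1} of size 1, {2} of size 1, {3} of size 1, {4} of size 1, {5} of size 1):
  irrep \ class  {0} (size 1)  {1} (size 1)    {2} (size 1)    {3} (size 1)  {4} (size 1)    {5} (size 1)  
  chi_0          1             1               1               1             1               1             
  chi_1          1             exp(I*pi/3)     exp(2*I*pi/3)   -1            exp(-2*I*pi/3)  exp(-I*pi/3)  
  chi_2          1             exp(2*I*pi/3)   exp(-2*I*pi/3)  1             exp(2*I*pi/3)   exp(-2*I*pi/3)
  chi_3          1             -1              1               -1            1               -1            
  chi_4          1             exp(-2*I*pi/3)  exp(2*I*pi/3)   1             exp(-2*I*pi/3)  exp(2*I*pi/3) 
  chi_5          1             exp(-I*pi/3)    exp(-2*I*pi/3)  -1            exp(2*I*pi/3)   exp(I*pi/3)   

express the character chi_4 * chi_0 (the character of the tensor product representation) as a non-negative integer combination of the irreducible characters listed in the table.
chi_4 tensor chi_0 = chi_4 (all other irreducibles have multiplicity 0).

Working: The character of a tensor product is the pointwise product (chi_4 * chi_0)(C) = chi_4(C) * chi_0(C):
  {0}: (1)*(1), {1}: (exp(-2*I*pi/3))*(1), {2}: (exp(2*I*pi/3))*(1), {3}: (1)*(1), {4}: (exp(-2*I*pi/3))*(1), {5}: (exp(2*I*pi/3))*(1)
so (chi_4 * chi_0) takes values
  {0} -> 1, {1} -> exp(-2*I*pi/3), {2} -> exp(2*I*pi/3), {3} -> 1, {4} -> exp(-2*I*pi/3), {5} -> exp(2*I*pi/3).
Now take the inner product of this character with each irreducible chi from the table, <chi_4*chi_0, chi> = (1/6) sum_C |C| (chi_4*chi_0)(C) conj(chi(C)):
  <chi_4*chi_0, chi_0> = (1/6)[1*(1)*conj(1) + 1*(exp(-2*I*pi/3))*conj(1) + 1*(exp(2*I*pi/3))*conj(1) + 1*(1)*conj(1) + 1*(exp(-2*I*pi/3))*conj(1) + 1*(exp(2*I*pi/3))*conj(1)]
      = (1/6)[(1) + (exp(-2*I*pi/3)) + (exp(2*I*pi/3)) + (1) + (exp(-2*I*pi/3)) + (exp(2*I*pi/3))] = 0/6 = 0
  <chi_4*chi_0, chi_1> = (1/6)[1*(1)*conj(1) + 1*(exp(-2*I*pi/3))*conj(exp(I*pi/3)) + 1*(exp(2*I*pi/3))*conj(exp(2*I*pi/3)) + 1*(1)*conj(-1) + 1*(exp(-2*I*pi/3))*conj(exp(-2*I*pi/3)) + 1*(exp(2*I*pi/3))*conj(exp(-I*pi/3))]
      = (1/6)[(1) + (-1) + (1) + (-1) + (1) + (-1)] = 0/6 = 0
  <chi_4*chi_0, chi_2> = (1/6)[1*(1)*conj(1) + 1*(exp(-2*I*pi/3))*conj(exp(2*I*pi/3)) + 1*(exp(2*I*pi/3))*conj(exp(-2*I*pi/3)) + 1*(1)*conj(1) + 1*(exp(-2*I*pi/3))*conj(exp(2*I*pi/3)) + 1*(exp(2*I*pi/3))*conj(exp(-2*I*pi/3))]
      = (1/6)[(1) + (exp(2*I*pi/3)) + (exp(-2*I*pi/3)) + (1) + (exp(2*I*pi/3)) + (exp(-2*I*pi/3))] = 0/6 = 0
  <chi_4*chi_0, chi_3> = (1/6)[1*(1)*conj(1) + 1*(exp(-2*I*pi/3))*conj(-1) + 1*(exp(2*I*pi/3))*conj(1) + 1*(1)*conj(-1) + 1*(exp(-2*I*pi/3))*conj(1) + 1*(exp(2*I*pi/3))*conj(-1)]
      = (1/6)[(1) + (-exp(-2*I*pi/3)) + (exp(2*I*pi/3)) + (-1) + (exp(-2*I*pi/3)) + (-exp(2*I*pi/3))] = 0/6 = 0
  <chi_4*chi_0, chi_4> = (1/6)[1*(1)*conj(1) + 1*(exp(-2*I*pi/3))*conj(exp(-2*I*pi/3)) + 1*(exp(2*I*pi/3))*conj(exp(2*I*pi/3)) + 1*(1)*conj(1) + 1*(exp(-2*I*pi/3))*conj(exp(-2*I*pi/3)) + 1*(exp(2*I*pi/3))*conj(exp(2*I*pi/3))]
      = (1/6)[(1) + (1) + (1) + (1) + (1) + (1)] = 6/6 = 1
  <chi_4*chi_0, chi_5> = (1/6)[1*(1)*conj(1) + 1*(exp(-2*I*pi/3))*conj(exp(-I*pi/3)) + 1*(exp(2*I*pi/3))*conj(exp(-2*I*pi/3)) + 1*(1)*conj(-1) + 1*(exp(-2*I*pi/3))*conj(exp(2*I*pi/3)) + 1*(exp(2*I*pi/3))*conj(exp(I*pi/3))]
      = (1/6)[(1) + (exp(-I*pi/3)) + (exp(-2*I*pi/3)) + (-1) + (exp(2*I*pi/3)) + (exp(I*pi/3))] = 0/6 = 0
(Exp terms are combined using exp(i*s)*conj(exp(i*t)) = exp(i*(s-t)), and sums of them are collapsed using the identity that for every m > 1 the m distinct m-th roots of unity sum to 0, e.g. 1 + exp(2*I*pi/3) + exp(-2*I*pi/3) = 0.)
Hence the multiplicities are chi_4: 1. Dimension check: dim(chi_4)*dim(chi_0) = 1*1 = 1 and sum (mult * dim) = 1*1 = 1.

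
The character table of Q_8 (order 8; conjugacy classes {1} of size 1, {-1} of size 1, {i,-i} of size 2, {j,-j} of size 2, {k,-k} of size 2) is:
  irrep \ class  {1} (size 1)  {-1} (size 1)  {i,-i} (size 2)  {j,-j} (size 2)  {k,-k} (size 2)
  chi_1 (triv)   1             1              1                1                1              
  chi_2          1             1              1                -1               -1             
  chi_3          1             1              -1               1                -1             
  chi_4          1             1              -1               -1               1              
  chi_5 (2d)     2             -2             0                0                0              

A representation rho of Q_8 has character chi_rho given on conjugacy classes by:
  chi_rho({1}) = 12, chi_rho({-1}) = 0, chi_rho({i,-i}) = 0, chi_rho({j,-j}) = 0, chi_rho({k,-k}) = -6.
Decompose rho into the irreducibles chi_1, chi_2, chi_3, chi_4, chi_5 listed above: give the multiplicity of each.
Multiplicities: chi_1: 0, chi_2: 3, chi_3: 3, chi_4: 0, chi_5: 3.

Explanation: Use <chi_rho, chi> = (1/|G|) sum_C |C| * chi_rho(C) * conj(chi(C)) with |G| = 8 for each irreducible chi in the table:
  <chi_rho, chi_1> = (1/8)[1*(12)*conj(1) + 1*(0)*conj(1) + 2*(0)*conj(1) + 2*(0)*conj(1) + 2*(-6)*conj(1)]
      = (1/8)[(12) + (0) + (0) + (0) + (-12)] = 0/8 = 0
  <chi_rho, chi_2> = (1/8)[1*(12)*conj(1) + 1*(0)*conj(1) + 2*(0)*conj(1) + 2*(0)*conj(-1) + 2*(-6)*conj(-1)]
      = (1/8)[(12) + (0) + (0) + (0) + (12)] = 24/8 = 3
  <chi_rho, chi_3> = (1/8)[1*(12)*conj(1) + 1*(0)*conj(1) + 2*(0)*conj(-1) + 2*(0)*conj(1) + 2*(-6)*conj(-1)]
      = (1/8)[(12) + (0) + (0) + (0) + (12)] = 24/8 = 3
  <chi_rho, chi_4> = (1/8)[1*(12)*conj(1) + 1*(0)*conj(1) + 2*(0)*conj(-1) + 2*(0)*conj(-1) + 2*(-6)*conj(1)]
      = (1/8)[(12) + (0) + (0) + (0) + (-12)] = 0/8 = 0
  <chi_rho, chi_5> = (1/8)[1*(12)*conj(2) + 1*(0)*conj(-2) + 2*(0)*conj(0) + 2*(0)*conj(0) + 2*(-6)*conj(0)]
      = (1/8)[(24) + (0) + (0) + (0) + (0)] = 24/8 = 3
Dimension check: dim(rho) = sum (mult * dim) = 0*1 + 3*1 + 3*1 + 0*1 + 3*2 = 12 = chi_rho(e) = 12.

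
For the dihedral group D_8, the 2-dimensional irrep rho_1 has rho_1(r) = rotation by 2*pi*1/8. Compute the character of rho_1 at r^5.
chi_{rho_1}(r^5) = 2*cos(2*pi*1*5/8) = -sqrt(2)

Details: rho_1(r^5) is rotation by angle 2*pi*1*5/8, whose trace is 2*cos(2*pi*1*5/8) = -sqrt(2).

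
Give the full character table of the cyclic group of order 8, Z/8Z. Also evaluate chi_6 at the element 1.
Character table of Z/8Z (irreps indexed chi_0,...,chi_7 with chi_k(m) = zeta_8^(k*m), zeta_8 = exp(2*pi*i/8)):
  irrep \ class  {0} (size 1)  {1} (size 1)    {2} (size 1)  {3} (size 1)    {4} (size 1)  {5} (size 1)    {6} (size 1)  {7} (size 1)  
  chi_0          1             1               1             1               1             1               1             1             
  chi_1          1             exp(I*pi/4)     I             exp(3*I*pi/4)   -1            exp(-3*I*pi/4)  -I            exp(-I*pi/4)  
  chi_2          1             I               -1            -I              1             I               -1            -I            
  chi_3          1             exp(3*I*pi/4)   -I            exp(I*pi/4)     -1            exp(-I*pi/4)    I             exp(-3*I*pi/4)
  chi_4          1             -1              1             -1              1             -1              1             -1            
  chi_5          1             exp(-3*I*pi/4)  I             exp(-I*pi/4)    -1            exp(I*pi/4)     -I            exp(3*I*pi/4) 
  chi_6          1             -I              -1            I               1             -I              -1            I             
  chi_7          1             exp(-I*pi/4)    -I            exp(-3*I*pi/4)  -1            exp(3*I*pi/4)   I             exp(I*pi/4)   

Spot check: chi_6(1) = zeta_8^(6*1) = zeta_8^6 = -I.

Justification: Z/8Z is abelian, so all 8 irreducible complex representations are 1-dimensional. They are given by chi_k(m) = zeta_8^(k*m) for k = 0,...,7. Row orthogonality: sum_m chi_k(m) conj(chi_l(m)) = 8 * [k = l].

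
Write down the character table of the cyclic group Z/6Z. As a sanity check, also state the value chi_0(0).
Character table of Z/6Z (irreps indexed chi_0,...,chi_5 with chi_k(m) = zeta_6^(k*m), zeta_6 = exp(2*pi*i/6)):
  irrep \ class  {0} (size 1)  {1} (size 1)    {2} (size 1)    {3} (size 1)  {4} (size 1)    {5} (size 1)  
  chi_0          1             1               1               1             1               1             
  chi_1          1             exp(I*pi/3)     exp(2*I*pi/3)   -1            exp(-2*I*pi/3)  exp(-I*pi/3)  
  chi_2          1             exp(2*I*pi/3)   exp(-2*I*pi/3)  1             exp(2*I*pi/3)   exp(-2*I*pi/3)
  chi_3          1             -1              1               -1            1               -1            
  chi_4          1             exp(-2*I*pi/3)  exp(2*I*pi/3)   1             exp(-2*I*pi/3)  exp(2*I*pi/3) 
  chi_5          1             exp(-I*pi/3)    exp(-2*I*pi/3)  -1            exp(2*I*pi/3)   exp(I*pi/3)   

Spot check: chi_0(0) = zeta_6^(0*0) = zeta_6^0 = 1.

Proof sketch: Z/6Z is abelian, so all 6 irreducible complex representations are 1-dimensional. They are given by chi_k(m) = zeta_6^(k*m) for k = 0,...,5. Row orthogonality: sum_m chi_k(m) conj(chi_l(m)) = 6 * [k = l].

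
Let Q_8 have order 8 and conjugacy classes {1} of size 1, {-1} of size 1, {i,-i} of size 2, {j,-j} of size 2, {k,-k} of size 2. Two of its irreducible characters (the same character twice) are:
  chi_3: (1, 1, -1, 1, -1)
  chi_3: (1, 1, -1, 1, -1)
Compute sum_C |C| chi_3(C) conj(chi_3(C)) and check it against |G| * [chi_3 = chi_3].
Sum = 8 = |G| = 8; so <chi_3, chi_3> = 1 (norm-1 confirms irreducibility).

Why: Compute term by term over conjugacy classes (|C| * chi_3(C) * conj(chi_3(C))):
  1*(1)*conj(1) + 1*(1)*conj(1) + 2*(-1)*conj(-1) + 2*(1)*conj(1) + 2*(-1)*conj(-1)
  = (1) + (1) + (2) + (2) + (2)
  = 8.
Dividing by |G| = 8 gives 8/8 = 1, matching the row-orthogonality relation <chi_3, chi_3> = [chi_3 = chi_3].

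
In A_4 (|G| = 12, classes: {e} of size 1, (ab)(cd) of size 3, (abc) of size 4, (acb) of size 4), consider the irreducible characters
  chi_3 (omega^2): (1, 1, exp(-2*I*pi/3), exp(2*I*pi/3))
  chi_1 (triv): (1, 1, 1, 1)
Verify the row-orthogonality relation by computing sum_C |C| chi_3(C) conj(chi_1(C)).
Sum = 0; so <chi_3, chi_1> = 0 (distinct irreducibles are orthogonal).

Solution. Compute term by term over conjugacy classes (|C| * chi_3(C) * conj(chi_1(C))):
  1*(1)*conj(1) + 3*(1)*conj(1) + 4*(exp(-2*I*pi/3))*conj(1) + 4*(exp(2*I*pi/3))*conj(1)
  = (1) + (3) + (4*exp(-2*I*pi/3)) + (4*exp(2*I*pi/3))
  = 0.
(Exp terms are combined using exp(i*s)*conj(exp(i*t)) = exp(i*(s-t)), and sums of them are collapsed using the identity that for every m > 1 the m distinct m-th roots of unity sum to 0, e.g. 1 + exp(2*I*pi/3) + exp(-2*I*pi/3) = 0.)
Dividing by |G| = 12 gives 0/12 = 0, matching the row-orthogonality relation <chi_3, chi_1> = [chi_3 = chi_1].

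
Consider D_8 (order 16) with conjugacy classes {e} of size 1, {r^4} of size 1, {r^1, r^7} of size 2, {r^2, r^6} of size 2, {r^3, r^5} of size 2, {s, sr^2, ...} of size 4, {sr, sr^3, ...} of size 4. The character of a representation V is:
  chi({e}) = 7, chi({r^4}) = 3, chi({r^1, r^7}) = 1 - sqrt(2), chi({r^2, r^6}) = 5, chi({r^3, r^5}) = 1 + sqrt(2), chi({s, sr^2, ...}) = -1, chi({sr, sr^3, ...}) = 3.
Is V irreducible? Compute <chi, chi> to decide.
Not irreducible (reducible): <chi, chi> = 10 > 1.

Solution. <chi, chi> = (1/|G|) sum_C |C| * |chi(C)|^2 = (1/16)[1*|7|^2 + 1*|3|^2 + 2*|1 - sqrt(2)|^2 + 2*|5|^2 + 2*|1 + sqrt(2)|^2 + 4*|-1|^2 + 4*|3|^2]
  = (1/16)[(49) + (9) + (6 - 4*sqrt(2)) + (50) + (4*sqrt(2) + 6) + (4) + (36)] = 160/16 = 10.
A character is irreducible iff <chi, chi> = 1, so this representation is reducible.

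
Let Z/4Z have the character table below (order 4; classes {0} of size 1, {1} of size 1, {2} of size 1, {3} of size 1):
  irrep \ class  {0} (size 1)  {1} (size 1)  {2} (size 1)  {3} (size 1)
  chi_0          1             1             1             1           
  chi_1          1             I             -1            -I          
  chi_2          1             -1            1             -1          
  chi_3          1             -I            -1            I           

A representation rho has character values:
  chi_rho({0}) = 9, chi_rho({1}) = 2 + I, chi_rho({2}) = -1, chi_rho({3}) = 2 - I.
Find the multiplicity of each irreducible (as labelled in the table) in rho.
Multiplicities: chi_0: 3, chi_1: 3, chi_2: 1, chi_3: 2.

Justification: Use <chi_rho, chi> = (1/|G|) sum_C |C| * chi_rho(C) * conj(chi(C)) with |G| = 4 for each irreducible chi in the table:
  <chi_rho, chi_0> = (1/4)[1*(9)*conj(1) + 1*(2 + I)*conj(1) + 1*(-1)*conj(1) + 1*(2 - I)*conj(1)]
      = (1/4)[(9) + (2 + I) + (-1) + (2 - I)] = 12/4 = 3
  <chi_rho, chi_1> = (1/4)[1*(9)*conj(1) + 1*(2 + I)*conj(I) + 1*(-1)*conj(-1) + 1*(2 - I)*conj(-I)]
      = (1/4)[(9) + (1 - 2*I) + (1) + (1 + 2*I)] = 12/4 = 3
  <chi_rho, chi_2> = (1/4)[1*(9)*conj(1) + 1*(2 + I)*conj(-1) + 1*(-1)*conj(1) + 1*(2 - I)*conj(-1)]
      = (1/4)[(9) + (-2 - I) + (-1) + (-2 + I)] = 4/4 = 1
  <chi_rho, chi_3> = (1/4)[1*(9)*conj(1) + 1*(2 + I)*conj(-I) + 1*(-1)*conj(-1) + 1*(2 - I)*conj(I)]
      = (1/4)[(9) + (-1 + 2*I) + (1) + (-1 - 2*I)] = 8/4 = 2
(Exp terms are combined using exp(i*s)*conj(exp(i*t)) = exp(i*(s-t)), and sums of them are collapsed using the identity that for every m > 1 the m distinct m-th roots of unity sum to 0, e.g. 1 + exp(2*I*pi/3) + exp(-2*I*pi/3) = 0.)
Dimension check: dim(rho) = sum (mult * dim) = 3*1 + 3*1 + 1*1 + 2*1 = 9 = chi_rho(e) = 9.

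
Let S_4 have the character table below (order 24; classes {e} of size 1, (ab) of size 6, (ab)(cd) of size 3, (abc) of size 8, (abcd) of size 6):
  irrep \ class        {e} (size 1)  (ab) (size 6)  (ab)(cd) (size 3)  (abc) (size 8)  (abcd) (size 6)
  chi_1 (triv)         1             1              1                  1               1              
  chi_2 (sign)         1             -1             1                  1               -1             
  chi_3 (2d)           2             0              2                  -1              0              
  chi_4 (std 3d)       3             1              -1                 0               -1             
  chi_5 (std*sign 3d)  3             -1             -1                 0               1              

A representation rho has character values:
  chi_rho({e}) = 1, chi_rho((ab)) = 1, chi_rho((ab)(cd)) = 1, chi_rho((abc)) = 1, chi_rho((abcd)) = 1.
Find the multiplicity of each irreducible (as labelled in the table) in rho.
Multiplicities: chi_1: 1, chi_2: 0, chi_3: 0, chi_4: 0, chi_5: 0.

Working: Use <chi_rho, chi> = (1/|G|) sum_C |C| * chi_rho(C) * conj(chi(C)) with |G| = 24 for each irreducible chi in the table:
  <chi_rho, chi_1> = (1/24)[1*(1)*conj(1) + 6*(1)*conj(1) + 3*(1)*conj(1) + 8*(1)*conj(1) + 6*(1)*conj(1)]
      = (1/24)[(1) + (6) + (3) + (8) + (6)] = 24/24 = 1
  <chi_rho, chi_2> = (1/24)[1*(1)*conj(1) + 6*(1)*conj(-1) + 3*(1)*conj(1) + 8*(1)*conj(1) + 6*(1)*conj(-1)]
      = (1/24)[(1) + (-6) + (3) + (8) + (-6)] = 0/24 = 0
  <chi_rho, chi_3> = (1/24)[1*(1)*conj(2) + 6*(1)*conj(0) + 3*(1)*conj(2) + 8*(1)*conj(-1) + 6*(1)*conj(0)]
      = (1/24)[(2) + (0) + (6) + (-8) + (0)] = 0/24 = 0
  <chi_rho, chi_4> = (1/24)[1*(1)*conj(3) + 6*(1)*conj(1) + 3*(1)*conj(-1) + 8*(1)*conj(0) + 6*(1)*conj(-1)]
      = (1/24)[(3) + (6) + (-3) + (0) + (-6)] = 0/24 = 0
  <chi_rho, chi_5> = (1/24)[1*(1)*conj(3) + 6*(1)*conj(-1) + 3*(1)*conj(-1) + 8*(1)*conj(0) + 6*(1)*conj(1)]
      = (1/24)[(3) + (-6) + (-3) + (0) + (6)] = 0/24 = 0
Dimension check: dim(rho) = sum (mult * dim) = 1*1 + 0*1 + 0*2 + 0*3 + 0*3 = 1 = chi_rho(e) = 1.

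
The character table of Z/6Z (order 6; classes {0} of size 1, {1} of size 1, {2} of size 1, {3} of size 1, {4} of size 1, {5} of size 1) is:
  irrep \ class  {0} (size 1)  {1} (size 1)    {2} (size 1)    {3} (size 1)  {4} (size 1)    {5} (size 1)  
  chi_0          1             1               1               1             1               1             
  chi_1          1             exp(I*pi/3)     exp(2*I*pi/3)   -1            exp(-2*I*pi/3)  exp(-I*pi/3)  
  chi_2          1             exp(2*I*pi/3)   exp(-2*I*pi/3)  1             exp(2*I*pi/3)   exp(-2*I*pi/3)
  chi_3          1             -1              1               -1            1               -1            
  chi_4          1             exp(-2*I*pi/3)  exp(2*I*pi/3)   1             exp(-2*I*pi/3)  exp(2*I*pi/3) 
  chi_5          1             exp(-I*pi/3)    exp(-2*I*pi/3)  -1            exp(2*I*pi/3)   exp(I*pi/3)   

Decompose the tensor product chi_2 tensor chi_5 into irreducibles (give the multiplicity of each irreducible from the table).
chi_2 tensor chi_5 = chi_1 (all other irreducibles have multiplicity 0).

Justification: The character of a tensor product is the pointwise product (chi_2 * chi_5)(C) = chi_2(C) * chi_5(C):
  {0}: (1)*(1), {1}: (exp(2*I*pi/3))*(exp(-I*pi/3)), {2}: (exp(-2*I*pi/3))*(exp(-2*I*pi/3)), {3}: (1)*(-1), {4}: (exp(2*I*pi/3))*(exp(2*I*pi/3)), {5}: (exp(-2*I*pi/3))*(exp(I*pi/3))
so (chi_2 * chi_5) takes values
  {0} -> 1, {1} -> exp(I*pi/3), {2} -> exp(2*I*pi/3), {3} -> -1, {4} -> exp(-2*I*pi/3), {5} -> exp(-I*pi/3).
Now take the inner product of this character with each irreducible chi from the table, <chi_2*chi_5, chi> = (1/6) sum_C |C| (chi_2*chi_5)(C) conj(chi(C)):
  <chi_2*chi_5, chi_0> = (1/6)[1*(1)*conj(1) + 1*(exp(I*pi/3))*conj(1) + 1*(exp(2*I*pi/3))*conj(1) + 1*(-1)*conj(1) + 1*(exp(-2*I*pi/3))*conj(1) + 1*(exp(-I*pi/3))*conj(1)]
      = (1/6)[(1) + (exp(I*pi/3)) + (exp(2*I*pi/3)) + (-1) + (exp(-2*I*pi/3)) + (exp(-I*pi/3))] = 0/6 = 0
  <chi_2*chi_5, chi_1> = (1/6)[1*(1)*conj(1) + 1*(exp(I*pi/3))*conj(exp(I*pi/3)) + 1*(exp(2*I*pi/3))*conj(exp(2*I*pi/3)) + 1*(-1)*conj(-1) + 1*(exp(-2*I*pi/3))*conj(exp(-2*I*pi/3)) + 1*(exp(-I*pi/3))*conj(exp(-I*pi/3))]
      = (1/6)[(1) + (1) + (1) + (1) + (1) + (1)] = 6/6 = 1
  <chi_2*chi_5, chi_2> = (1/6)[1*(1)*conj(1) + 1*(exp(I*pi/3))*conj(exp(2*I*pi/3)) + 1*(exp(2*I*pi/3))*conj(exp(-2*I*pi/3)) + 1*(-1)*conj(1) + 1*(exp(-2*I*pi/3))*conj(exp(2*I*pi/3)) + 1*(exp(-I*pi/3))*conj(exp(-2*I*pi/3))]
      = (1/6)[(1) + (exp(-I*pi/3)) + (exp(-2*I*pi/3)) + (-1) + (exp(2*I*pi/3)) + (exp(I*pi/3))] = 0/6 = 0
  <chi_2*chi_5, chi_3> = (1/6)[1*(1)*conj(1) + 1*(exp(I*pi/3))*conj(-1) + 1*(exp(2*I*pi/3))*conj(1) + 1*(-1)*conj(-1) + 1*(exp(-2*I*pi/3))*conj(1) + 1*(exp(-I*pi/3))*conj(-1)]
      = (1/6)[(1) + (-exp(I*pi/3)) + (exp(2*I*pi/3)) + (1) + (exp(-2*I*pi/3)) + (-exp(-I*pi/3))] = 0/6 = 0
  <chi_2*chi_5, chi_4> = (1/6)[1*(1)*conj(1) + 1*(exp(I*pi/3))*conj(exp(-2*I*pi/3)) + 1*(exp(2*I*pi/3))*conj(exp(2*I*pi/3)) + 1*(-1)*conj(1) + 1*(exp(-2*I*pi/3))*conj(exp(-2*I*pi/3)) + 1*(exp(-I*pi/3))*conj(exp(2*I*pi/3))]
      = (1/6)[(1) + (-1) + (1) + (-1) + (1) + (-1)] = 0/6 = 0
  <chi_2*chi_5, chi_5> = (1/6)[1*(1)*conj(1) + 1*(exp(I*pi/3))*conj(exp(-I*pi/3)) + 1*(exp(2*I*pi/3))*conj(exp(-2*I*pi/3)) + 1*(-1)*conj(-1) + 1*(exp(-2*I*pi/3))*conj(exp(2*I*pi/3)) + 1*(exp(-I*pi/3))*conj(exp(I*pi/3))]
      = (1/6)[(1) + (exp(2*I*pi/3)) + (exp(-2*I*pi/3)) + (1) + (exp(2*I*pi/3)) + (exp(-2*I*pi/3))] = 0/6 = 0
(Exp terms are combined using exp(i*s)*conj(exp(i*t)) = exp(i*(s-t)), and sums of them are collapsed using the identity that for every m > 1 the m distinct m-th roots of unity sum to 0, e.g. 1 + exp(2*I*pi/3) + exp(-2*I*pi/3) = 0.)
Hence the multiplicities are chi_1: 1. Dimension check: dim(chi_2)*dim(chi_5) = 1*1 = 1 and sum (mult * dim) = 1*1 = 1.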